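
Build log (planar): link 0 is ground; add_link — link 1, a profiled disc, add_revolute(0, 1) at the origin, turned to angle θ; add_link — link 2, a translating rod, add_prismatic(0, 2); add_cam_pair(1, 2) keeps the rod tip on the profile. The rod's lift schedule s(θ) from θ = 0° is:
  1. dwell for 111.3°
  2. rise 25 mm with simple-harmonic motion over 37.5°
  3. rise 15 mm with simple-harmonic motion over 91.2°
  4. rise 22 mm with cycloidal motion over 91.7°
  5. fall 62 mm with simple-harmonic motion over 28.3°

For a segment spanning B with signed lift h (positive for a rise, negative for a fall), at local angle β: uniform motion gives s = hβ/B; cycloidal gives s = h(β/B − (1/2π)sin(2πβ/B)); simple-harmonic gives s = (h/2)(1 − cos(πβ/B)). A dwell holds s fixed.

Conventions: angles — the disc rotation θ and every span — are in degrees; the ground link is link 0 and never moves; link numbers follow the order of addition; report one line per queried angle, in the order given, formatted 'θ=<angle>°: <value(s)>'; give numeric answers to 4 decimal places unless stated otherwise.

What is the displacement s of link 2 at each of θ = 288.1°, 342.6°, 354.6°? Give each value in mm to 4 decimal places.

seg 1 [0°–111.3°] dwell: s stays 0.0000
seg 2 [111.3°–148.8°] simple-harmonic, h=25: full span → s += 25 → s = 25.0000
seg 3 [148.8°–240°] simple-harmonic, h=15: full span → s += 15 → s = 40.0000
seg 4 [240°–331.7°] cycloidal, h=22: θ=288.1° here. β=48.1, B=91.7. 22·(0.5245 − sin(2π·0.5245)/(2π)) = 12.0775 → s = 52.0775
seg 4 [240°–331.7°] cycloidal, h=22: full span → s += 22 → s = 62.0000
seg 5 [331.7°–360°] simple-harmonic, h=-62: θ=342.6° here. β=10.9, B=28.3. -62/2·(1 − cos(π·0.3852)) = -20.0568 → s = 41.9432
seg 5 [331.7°–360°] simple-harmonic, h=-62: θ=354.6° here. β=22.9, B=28.3. -62/2·(1 − cos(π·0.8092)) = -56.5949 → s = 5.4051

θ=288.1°: 52.0775
θ=342.6°: 41.9432
θ=354.6°: 5.4051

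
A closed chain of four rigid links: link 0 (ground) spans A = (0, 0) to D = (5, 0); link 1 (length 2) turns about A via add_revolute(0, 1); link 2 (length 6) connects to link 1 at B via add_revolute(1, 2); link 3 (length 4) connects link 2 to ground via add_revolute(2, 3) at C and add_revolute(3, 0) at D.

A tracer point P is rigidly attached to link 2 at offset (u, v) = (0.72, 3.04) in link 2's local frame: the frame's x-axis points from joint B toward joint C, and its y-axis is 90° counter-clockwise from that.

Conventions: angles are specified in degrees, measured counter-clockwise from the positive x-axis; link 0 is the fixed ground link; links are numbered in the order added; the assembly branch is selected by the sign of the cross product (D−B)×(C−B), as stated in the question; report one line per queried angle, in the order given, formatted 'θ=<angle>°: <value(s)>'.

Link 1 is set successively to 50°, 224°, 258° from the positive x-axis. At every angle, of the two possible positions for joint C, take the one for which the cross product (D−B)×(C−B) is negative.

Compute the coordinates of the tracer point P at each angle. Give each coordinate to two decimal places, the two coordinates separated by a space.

A=(0,0), D=(5.00,0)
θ=50°: B = A + 2.00·(cos50°, sin50°) = (1.2856, 1.5321)
θ=50°: |BD| = 4.0180
θ=50°: circle(B,6.00) ∩ circle(D,4.00): a=4.4978, h=3.9711
θ=50°:   candidates: C₊=(6.9578,3.4881) cross=15.956; C₋=(3.9293,-3.8540) cross=-15.956
θ=50°:   branch - wants cross < 0 → take C=(3.9293,-3.8540) (cross=-15.956)
θ=50°: ex = (C−B)/|BC| = (0.4406,-0.8977); ey = (0.8977,0.4406)
θ=50°: P = B + 0.72·ex + 3.04·ey = (4.3318,2.2253)
θ=224°: B = A + 2.00·(cos224°, sin224°) = (-1.4387, -1.3893)
θ=224°: |BD| = 6.5869
θ=224°: circle(B,6.00) ∩ circle(D,4.00): a=4.8116, h=3.5845
θ=224°:   candidates: C₊=(2.5086,3.1294) cross=23.610; C₋=(4.0207,-3.8783) cross=-23.610
θ=224°:   branch - wants cross < 0 → take C=(4.0207,-3.8783) (cross=-23.610)
θ=224°: ex = (C−B)/|BC| = (0.9099,-0.4148); ey = (0.4148,0.9099)
θ=224°: P = B + 0.72·ex + 3.04·ey = (0.4775,1.0781)
θ=258°: B = A + 2.00·(cos258°, sin258°) = (-0.4158, -1.9563)
θ=258°: |BD| = 5.7583
θ=258°: circle(B,6.00) ∩ circle(D,4.00): a=4.6158, h=3.8334
θ=258°:   candidates: C₊=(2.6231,3.2172) cross=22.074; C₋=(5.2277,-3.9935) cross=-22.074
θ=258°:   branch - wants cross < 0 → take C=(5.2277,-3.9935) (cross=-22.074)
θ=258°: ex = (C−B)/|BC| = (0.9406,-0.3395); ey = (0.3395,0.9406)
θ=258°: P = B + 0.72·ex + 3.04·ey = (1.2936,0.6586)

θ=50°: 4.33 2.23
θ=224°: 0.48 1.08
θ=258°: 1.29 0.66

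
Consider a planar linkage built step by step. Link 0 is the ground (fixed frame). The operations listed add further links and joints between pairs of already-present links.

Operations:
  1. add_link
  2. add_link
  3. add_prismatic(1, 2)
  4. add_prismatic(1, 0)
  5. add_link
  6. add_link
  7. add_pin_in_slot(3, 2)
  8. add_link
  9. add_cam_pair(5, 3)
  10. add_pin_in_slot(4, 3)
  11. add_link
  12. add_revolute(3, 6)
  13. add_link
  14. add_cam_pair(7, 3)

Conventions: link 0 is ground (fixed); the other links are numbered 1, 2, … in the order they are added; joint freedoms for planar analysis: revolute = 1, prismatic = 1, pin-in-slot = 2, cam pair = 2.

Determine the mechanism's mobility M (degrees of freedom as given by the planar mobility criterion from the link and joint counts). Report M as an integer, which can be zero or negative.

(L,J1,J2)=(1,0,0); link0 fixed
link1: (2,0,0)
link2: (3,0,0)
P 1-2 [J1]: (3,1,0)
P 1-0 [J1]: (3,2,0)
link3: (4,2,0)
link4: (5,2,0)
PS 3-2 [J2]: (5,2,1)
link5: (6,2,1)
C 5-3 [J2]: (6,2,2)
PS 4-3 [J2]: (6,2,3)
link6: (7,2,3)
R 3-6 [J1]: (7,3,3)
link7: (8,3,3)
C 7-3 [J2]: (8,3,4)
Grübler: 3·7 − 2·3 − 4 = 11

M = 11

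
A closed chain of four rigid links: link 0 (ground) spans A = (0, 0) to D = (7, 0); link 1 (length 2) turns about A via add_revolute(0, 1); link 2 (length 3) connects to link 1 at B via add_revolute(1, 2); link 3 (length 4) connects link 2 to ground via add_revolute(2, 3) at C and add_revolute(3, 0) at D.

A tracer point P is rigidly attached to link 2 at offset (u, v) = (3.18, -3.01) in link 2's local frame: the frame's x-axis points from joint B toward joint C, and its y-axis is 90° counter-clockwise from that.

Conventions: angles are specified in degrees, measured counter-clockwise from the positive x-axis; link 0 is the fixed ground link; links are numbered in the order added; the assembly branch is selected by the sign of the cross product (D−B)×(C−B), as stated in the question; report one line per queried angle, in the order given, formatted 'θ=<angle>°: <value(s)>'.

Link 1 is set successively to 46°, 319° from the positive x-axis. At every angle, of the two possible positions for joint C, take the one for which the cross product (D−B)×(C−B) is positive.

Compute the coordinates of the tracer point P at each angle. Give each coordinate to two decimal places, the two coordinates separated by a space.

A=(0,0), D=(7.00,0)
θ=46°: B = A + 2.00·(cos46°, sin46°) = (1.3893, 1.4387)
θ=46°: |BD| = 5.7922
θ=46°: circle(B,3.00) ∩ circle(D,4.00): a=2.2918, h=1.9358
θ=46°:   candidates: C₊=(4.0902,2.7446) cross=11.213; C₋=(3.1285,-1.0057) cross=-11.213
θ=46°:   branch + wants cross > 0 → take C=(4.0902,2.7446) (cross=11.213)
θ=46°: ex = (C−B)/|BC| = (0.9003,0.4353); ey = (-0.4353,0.9003)
θ=46°: P = B + 3.18·ex + -3.01·ey = (5.5625,0.1131)
θ=319°: B = A + 2.00·(cos319°, sin319°) = (1.5094, -1.3121)
θ=319°: |BD| = 5.6452
θ=319°: circle(B,3.00) ∩ circle(D,4.00): a=2.2026, h=2.0368
θ=319°:   candidates: C₊=(3.1783,1.1809) cross=11.498; C₋=(4.1251,-2.7812) cross=-11.498
θ=319°:   branch + wants cross > 0 → take C=(3.1783,1.1809) (cross=11.498)
θ=319°: ex = (C−B)/|BC| = (0.5563,0.8310); ey = (-0.8310,0.5563)
θ=319°: P = B + 3.18·ex + -3.01·ey = (5.7797,-0.3440)

θ=46°: 5.56 0.11
θ=319°: 5.78 -0.34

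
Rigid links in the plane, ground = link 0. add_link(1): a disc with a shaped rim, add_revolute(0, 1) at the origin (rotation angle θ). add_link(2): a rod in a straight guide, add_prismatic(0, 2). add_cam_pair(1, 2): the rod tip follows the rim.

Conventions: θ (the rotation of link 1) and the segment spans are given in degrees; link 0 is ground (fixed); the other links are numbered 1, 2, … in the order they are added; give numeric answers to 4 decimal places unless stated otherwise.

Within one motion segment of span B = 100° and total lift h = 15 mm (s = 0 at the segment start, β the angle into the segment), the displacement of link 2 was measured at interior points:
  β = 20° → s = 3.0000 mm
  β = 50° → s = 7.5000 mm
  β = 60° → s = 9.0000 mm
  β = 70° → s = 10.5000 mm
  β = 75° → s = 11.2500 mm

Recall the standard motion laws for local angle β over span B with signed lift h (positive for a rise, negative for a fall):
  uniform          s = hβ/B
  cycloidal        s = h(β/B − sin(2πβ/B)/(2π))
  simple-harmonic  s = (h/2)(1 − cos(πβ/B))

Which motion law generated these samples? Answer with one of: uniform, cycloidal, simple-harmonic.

candidates at β/B = r: uniform s = h·r (linear in β); cycloidal s = h·(r − sin(2πr)/(2π)); simple-harmonic s = (h/2)(1 − cos(πr))
β=20°: printed 3.0000 | uniform 3.0000, cycloidal 0.7295, simple-harmonic 1.4324
β=50°: printed 7.5000 | uniform 7.5000, cycloidal 7.5000, simple-harmonic 7.5000
β=60°: printed 9.0000 | uniform 9.0000, cycloidal 10.4032, simple-harmonic 9.8176
β=70°: printed 10.5000 | uniform 10.5000, cycloidal 12.7705, simple-harmonic 11.9084
β=75°: printed 11.2500 | uniform 11.2500, cycloidal 13.6373, simple-harmonic 12.8033
only one law matches every sample → uniform

uniform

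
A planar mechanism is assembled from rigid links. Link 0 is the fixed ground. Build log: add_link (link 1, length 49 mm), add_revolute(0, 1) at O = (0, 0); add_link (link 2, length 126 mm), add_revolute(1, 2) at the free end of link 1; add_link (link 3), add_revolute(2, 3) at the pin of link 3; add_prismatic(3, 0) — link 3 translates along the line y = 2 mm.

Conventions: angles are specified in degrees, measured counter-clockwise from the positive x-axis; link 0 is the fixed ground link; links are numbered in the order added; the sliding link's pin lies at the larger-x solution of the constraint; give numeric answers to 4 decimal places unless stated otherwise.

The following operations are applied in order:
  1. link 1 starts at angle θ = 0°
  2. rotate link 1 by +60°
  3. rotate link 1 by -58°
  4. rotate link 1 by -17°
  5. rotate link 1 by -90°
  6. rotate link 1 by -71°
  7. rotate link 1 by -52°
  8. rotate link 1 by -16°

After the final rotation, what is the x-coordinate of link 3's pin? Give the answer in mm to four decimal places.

geometry: r = 49 mm, L = 126 mm, e = 2 mm; θ starts at 0°
rotate link 1 by +60°: θ ← 0° +60° = 60°
rotate link 1 by -58°: θ ← 60° -58° = 2°
rotate link 1 by -17°: θ ← 2° -17° = -15°
rotate link 1 by -90°: θ ← -15° -90° = -105°
rotate link 1 by -71°: θ ← -105° -71° = -176°
rotate link 1 by -52°: θ ← -176° -52° = -228°
rotate link 1 by -16°: θ ← -228° -16° = -244°
crank pin P = (r cos θ, r sin θ) = (-21.480186, 44.040908)
h = r sin θ − e = 44.040908 − 2 = 42.040908
x = r cos θ + √(L² − h²) = -21.480186 + 118.779468 = 97.299282

97.2993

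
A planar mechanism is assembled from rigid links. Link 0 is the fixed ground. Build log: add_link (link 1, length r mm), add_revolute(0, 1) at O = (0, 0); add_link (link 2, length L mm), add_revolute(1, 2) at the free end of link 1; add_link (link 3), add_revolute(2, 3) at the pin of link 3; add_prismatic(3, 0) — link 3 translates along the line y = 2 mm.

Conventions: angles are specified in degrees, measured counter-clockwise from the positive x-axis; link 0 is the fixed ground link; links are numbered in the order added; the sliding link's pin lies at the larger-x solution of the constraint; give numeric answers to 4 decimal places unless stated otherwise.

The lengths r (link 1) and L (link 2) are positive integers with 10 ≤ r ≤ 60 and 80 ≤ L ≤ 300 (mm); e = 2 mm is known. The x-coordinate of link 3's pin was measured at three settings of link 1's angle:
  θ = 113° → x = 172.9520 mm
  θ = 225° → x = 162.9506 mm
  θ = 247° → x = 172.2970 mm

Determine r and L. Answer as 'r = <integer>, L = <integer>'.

constraint per measurement: (x − r cos θ)² + (r sin θ − e)² = L²
subtracting the θ₁ and θ₂ equations cancels the r² and L² terms:
r = (x₁² − x₂²) / (2[(x₁cos θ₁ + e sin θ₁) − (x₂cos θ₂ + e sin θ₂)]) = 33.0003 → r = 33
L² = (x₁ − r cos θ₁)² + (r sin θ₁ − e)² = 35344.0179 → L = 188.0000 → L = 188
check at θ₃=247°: x = 172.2970 (printed 172.2970) ✓

r = 33, L = 188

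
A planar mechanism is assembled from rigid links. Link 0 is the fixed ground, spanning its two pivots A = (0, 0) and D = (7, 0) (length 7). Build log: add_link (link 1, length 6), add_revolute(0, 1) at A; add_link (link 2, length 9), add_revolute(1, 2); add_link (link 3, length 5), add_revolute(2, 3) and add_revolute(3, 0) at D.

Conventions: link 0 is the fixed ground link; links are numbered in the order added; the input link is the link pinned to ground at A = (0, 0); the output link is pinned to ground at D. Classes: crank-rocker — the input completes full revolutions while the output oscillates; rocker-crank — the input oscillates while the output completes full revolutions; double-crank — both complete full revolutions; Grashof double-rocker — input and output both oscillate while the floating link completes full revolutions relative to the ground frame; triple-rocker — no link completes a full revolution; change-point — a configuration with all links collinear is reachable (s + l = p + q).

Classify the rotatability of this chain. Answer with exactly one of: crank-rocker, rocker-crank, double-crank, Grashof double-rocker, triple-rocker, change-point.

lengths: ground=7, input=6, coupler=9, output=5
sorted: s=5 (shortest), l=9 (longest), p+q=13
s + l = 14 vs p + q = 13
s + l > p + q → non-Grashof → no link fully rotates → triple-rocker

triple-rocker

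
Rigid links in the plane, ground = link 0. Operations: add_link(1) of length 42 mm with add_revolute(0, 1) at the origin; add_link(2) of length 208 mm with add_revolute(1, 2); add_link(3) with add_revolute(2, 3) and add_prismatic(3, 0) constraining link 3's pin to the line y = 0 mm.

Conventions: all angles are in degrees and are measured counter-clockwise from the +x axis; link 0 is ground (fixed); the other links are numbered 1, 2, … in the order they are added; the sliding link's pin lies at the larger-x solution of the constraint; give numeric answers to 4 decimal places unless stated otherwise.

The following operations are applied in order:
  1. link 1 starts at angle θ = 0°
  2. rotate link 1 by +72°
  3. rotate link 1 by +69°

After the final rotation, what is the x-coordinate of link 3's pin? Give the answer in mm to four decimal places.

geometry: r = 42 mm, L = 208 mm, e = 0 mm; θ starts at 0°
rotate link 1 by +72°: θ ← 0° +72° = 72°
rotate link 1 by +69°: θ ← 72° +69° = 141°
crank pin P = (r cos θ, r sin θ) = (-32.640130, 26.431456)
h = r sin θ − e = 26.431456 − 0 = 26.431456
x = r cos θ + √(L² − h²) = -32.640130 + 206.313786 = 173.673655

173.6737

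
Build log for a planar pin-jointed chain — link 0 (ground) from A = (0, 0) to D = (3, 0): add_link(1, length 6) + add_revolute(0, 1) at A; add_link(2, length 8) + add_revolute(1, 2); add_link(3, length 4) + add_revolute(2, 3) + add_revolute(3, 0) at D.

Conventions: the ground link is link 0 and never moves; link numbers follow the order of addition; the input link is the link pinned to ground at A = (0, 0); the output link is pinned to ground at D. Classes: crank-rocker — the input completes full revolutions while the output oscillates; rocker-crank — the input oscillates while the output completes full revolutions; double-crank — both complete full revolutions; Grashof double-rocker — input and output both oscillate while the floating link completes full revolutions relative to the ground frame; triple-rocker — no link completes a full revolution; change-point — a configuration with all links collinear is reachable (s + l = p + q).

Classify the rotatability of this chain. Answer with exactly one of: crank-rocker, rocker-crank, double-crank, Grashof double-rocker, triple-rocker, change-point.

lengths: ground=3, input=6, coupler=8, output=4
sorted: s=3 (shortest), l=8 (longest), p+q=10
s + l = 11 vs p + q = 10
s + l > p + q → non-Grashof → no link fully rotates → triple-rocker

triple-rocker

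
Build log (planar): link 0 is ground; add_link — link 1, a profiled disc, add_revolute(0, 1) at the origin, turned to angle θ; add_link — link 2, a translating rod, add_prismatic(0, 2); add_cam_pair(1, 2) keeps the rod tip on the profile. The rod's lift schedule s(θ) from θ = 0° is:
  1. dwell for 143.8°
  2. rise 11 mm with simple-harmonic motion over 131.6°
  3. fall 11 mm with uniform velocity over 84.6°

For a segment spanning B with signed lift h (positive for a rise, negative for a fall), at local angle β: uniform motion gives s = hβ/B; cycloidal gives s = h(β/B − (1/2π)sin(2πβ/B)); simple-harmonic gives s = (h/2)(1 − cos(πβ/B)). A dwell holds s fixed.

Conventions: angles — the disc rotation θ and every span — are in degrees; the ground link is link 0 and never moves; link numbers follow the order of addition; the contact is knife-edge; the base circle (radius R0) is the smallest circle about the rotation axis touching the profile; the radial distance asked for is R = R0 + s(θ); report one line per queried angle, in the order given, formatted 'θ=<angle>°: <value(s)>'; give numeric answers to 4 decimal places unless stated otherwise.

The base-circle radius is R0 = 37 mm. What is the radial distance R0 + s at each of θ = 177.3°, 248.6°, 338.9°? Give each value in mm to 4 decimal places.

seg 1 [0°–143.8°] dwell: s stays 0.0000
seg 2 [143.8°–275.4°] simple-harmonic, h=11: θ=177.3° here. β=33.5, B=131.6. 11/2·(1 − cos(π·0.2546)) = 1.6670 → s = 1.6670
seg 2 [143.8°–275.4°] simple-harmonic, h=11: θ=248.6° here. β=104.8, B=131.6. 11/2·(1 − cos(π·0.7964)) = 9.9123 → s = 9.9123
seg 2 [143.8°–275.4°] simple-harmonic, h=11: full span → s += 11 → s = 11.0000
seg 3 [275.4°–360°] uniform, h=-11: θ=338.9° here. β=63.5, B=84.6. -11·63.5/84.6 = -8.2565 → s = 2.7435
θ=177.3°: R = R0 + s = 37 + 1.6670 = 38.6670
θ=248.6°: R = R0 + s = 37 + 9.9123 = 46.9123
θ=338.9°: R = R0 + s = 37 + 2.7435 = 39.7435

θ=177.3°: 38.6670
θ=248.6°: 46.9123
θ=338.9°: 39.7435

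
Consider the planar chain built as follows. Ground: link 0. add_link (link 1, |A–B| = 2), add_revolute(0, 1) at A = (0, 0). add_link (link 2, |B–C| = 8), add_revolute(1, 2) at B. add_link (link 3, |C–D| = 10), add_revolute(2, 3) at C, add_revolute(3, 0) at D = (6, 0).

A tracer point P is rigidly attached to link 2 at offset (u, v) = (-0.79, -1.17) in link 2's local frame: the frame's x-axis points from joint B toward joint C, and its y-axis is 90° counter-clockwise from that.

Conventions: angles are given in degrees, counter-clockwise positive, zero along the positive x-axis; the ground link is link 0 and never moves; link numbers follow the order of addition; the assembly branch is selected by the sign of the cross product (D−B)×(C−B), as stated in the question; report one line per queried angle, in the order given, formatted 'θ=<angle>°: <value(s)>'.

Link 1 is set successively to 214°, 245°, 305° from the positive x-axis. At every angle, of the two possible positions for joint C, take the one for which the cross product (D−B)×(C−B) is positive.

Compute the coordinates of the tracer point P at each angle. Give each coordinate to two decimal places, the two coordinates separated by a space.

A=(0,0), D=(6.00,0)
θ=214°: B = A + 2.00·(cos214°, sin214°) = (-1.6581, -1.1184)
θ=214°: |BD| = 7.7393
θ=214°: circle(B,8.00) ∩ circle(D,10.00): a=1.5439, h=7.8496
θ=214°:   candidates: C₊=(-1.2647,6.8719) cross=60.751; C₋=(1.0039,-8.6625) cross=-60.751
θ=214°:   branch + wants cross > 0 → take C=(-1.2647,6.8719) (cross=60.751)
θ=214°: ex = (C−B)/|BC| = (0.0492,0.9988); ey = (-0.9988,0.0492)
θ=214°: P = B + -0.79·ex + -1.17·ey = (-0.5283,-1.9650)
θ=245°: B = A + 2.00·(cos245°, sin245°) = (-0.8452, -1.8126)
θ=245°: |BD| = 7.0812
θ=245°: circle(B,8.00) ∩ circle(D,10.00): a=0.9986, h=7.9374
θ=245°:   candidates: C₊=(-1.9117,6.1160) cross=56.206; C₋=(2.1519,-9.2300) cross=-56.206
θ=245°:   branch + wants cross > 0 → take C=(-1.9117,6.1160) (cross=56.206)
θ=245°: ex = (C−B)/|BC| = (-0.1333,0.9911); ey = (-0.9911,-0.1333)
θ=245°: P = B + -0.79·ex + -1.17·ey = (0.4196,-2.4396)
θ=305°: B = A + 2.00·(cos305°, sin305°) = (1.1472, -1.6383)
θ=305°: |BD| = 5.1219
θ=305°: circle(B,8.00) ∩ circle(D,10.00): a=-0.9533, h=7.9430
θ=305°:   candidates: C₊=(-2.2968,5.5825) cross=40.683; C₋=(2.7846,-9.4689) cross=-40.683
θ=305°:   branch + wants cross > 0 → take C=(-2.2968,5.5825) (cross=40.683)
θ=305°: ex = (C−B)/|BC| = (-0.4305,0.9026); ey = (-0.9026,-0.4305)
θ=305°: P = B + -0.79·ex + -1.17·ey = (2.5433,-1.8477)

θ=214°: -0.53 -1.96
θ=245°: 0.42 -2.44
θ=305°: 2.54 -1.85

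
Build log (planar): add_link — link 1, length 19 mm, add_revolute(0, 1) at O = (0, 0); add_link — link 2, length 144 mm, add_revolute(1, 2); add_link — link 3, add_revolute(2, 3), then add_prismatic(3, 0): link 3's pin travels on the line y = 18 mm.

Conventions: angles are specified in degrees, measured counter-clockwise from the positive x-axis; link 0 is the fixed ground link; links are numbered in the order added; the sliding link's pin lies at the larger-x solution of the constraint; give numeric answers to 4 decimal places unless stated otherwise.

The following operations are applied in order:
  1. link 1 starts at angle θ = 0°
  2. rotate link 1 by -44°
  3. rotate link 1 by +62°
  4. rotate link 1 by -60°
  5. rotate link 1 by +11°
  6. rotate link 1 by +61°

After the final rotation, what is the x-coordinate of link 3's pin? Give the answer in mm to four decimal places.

geometry: r = 19 mm, L = 144 mm, e = 18 mm; θ starts at 0°
rotate link 1 by -44°: θ ← 0° -44° = -44°
rotate link 1 by +62°: θ ← -44° +62° = 18°
rotate link 1 by -60°: θ ← 18° -60° = -42°
rotate link 1 by +11°: θ ← -42° +11° = -31°
rotate link 1 by +61°: θ ← -31° +61° = 30°
crank pin P = (r cos θ, r sin θ) = (16.454483, 9.500000)
h = r sin θ − e = 9.500000 − 18 = -8.500000
x = r cos θ + √(L² − h²) = 16.454483 + 143.748913 = 160.203396

160.2034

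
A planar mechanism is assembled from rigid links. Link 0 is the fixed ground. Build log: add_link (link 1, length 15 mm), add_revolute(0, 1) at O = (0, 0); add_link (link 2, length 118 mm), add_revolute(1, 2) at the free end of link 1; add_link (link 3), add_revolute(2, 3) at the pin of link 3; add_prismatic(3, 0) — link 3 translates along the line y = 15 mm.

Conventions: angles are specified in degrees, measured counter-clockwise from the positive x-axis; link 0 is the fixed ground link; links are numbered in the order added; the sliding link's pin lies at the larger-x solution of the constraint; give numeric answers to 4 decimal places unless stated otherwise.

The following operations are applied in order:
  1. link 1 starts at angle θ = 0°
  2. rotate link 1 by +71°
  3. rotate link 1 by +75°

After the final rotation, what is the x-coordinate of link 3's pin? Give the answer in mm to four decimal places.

geometry: r = 15 mm, L = 118 mm, e = 15 mm; θ starts at 0°
rotate link 1 by +71°: θ ← 0° +71° = 71°
rotate link 1 by +75°: θ ← 71° +75° = 146°
crank pin P = (r cos θ, r sin θ) = (-12.435564, 8.387894)
h = r sin θ − e = 8.387894 − 15 = -6.612106
x = r cos θ + √(L² − h²) = -12.435564 + 117.814600 = 105.379037

105.3790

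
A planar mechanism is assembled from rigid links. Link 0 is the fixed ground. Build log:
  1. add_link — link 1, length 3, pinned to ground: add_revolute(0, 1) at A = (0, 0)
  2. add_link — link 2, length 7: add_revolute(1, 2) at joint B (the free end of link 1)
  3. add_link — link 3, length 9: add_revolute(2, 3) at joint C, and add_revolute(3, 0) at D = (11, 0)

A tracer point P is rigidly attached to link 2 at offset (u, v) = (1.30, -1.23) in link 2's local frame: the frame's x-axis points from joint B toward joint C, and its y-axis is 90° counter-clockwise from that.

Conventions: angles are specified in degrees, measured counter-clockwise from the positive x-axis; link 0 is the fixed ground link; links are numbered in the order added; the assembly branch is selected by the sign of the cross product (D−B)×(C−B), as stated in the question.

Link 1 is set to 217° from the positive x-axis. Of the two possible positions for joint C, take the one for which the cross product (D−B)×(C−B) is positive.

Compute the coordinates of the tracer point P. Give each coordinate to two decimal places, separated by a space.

A=(0,0), D=(11.00,0)
B = A + 3.00·(cos217°, sin217°) = (-2.3959, -1.8054)
|BD| = 13.5170
circle(B,7.00) ∩ circle(D,9.00): a=5.5748, h=4.2334
  candidates: C₊=(2.5635,3.1346) cross=57.223; C₋=(3.6944,-5.2563) cross=-57.223
  branch + wants cross > 0 → take C=(2.5635,3.1346) (cross=57.223)
ex = (C−B)/|BC| = (0.7085,0.7057); ey = (-0.7057,0.7085)
P = B + 1.30·ex + -1.23·ey = (-0.6068,-1.7594)

-0.61 -1.76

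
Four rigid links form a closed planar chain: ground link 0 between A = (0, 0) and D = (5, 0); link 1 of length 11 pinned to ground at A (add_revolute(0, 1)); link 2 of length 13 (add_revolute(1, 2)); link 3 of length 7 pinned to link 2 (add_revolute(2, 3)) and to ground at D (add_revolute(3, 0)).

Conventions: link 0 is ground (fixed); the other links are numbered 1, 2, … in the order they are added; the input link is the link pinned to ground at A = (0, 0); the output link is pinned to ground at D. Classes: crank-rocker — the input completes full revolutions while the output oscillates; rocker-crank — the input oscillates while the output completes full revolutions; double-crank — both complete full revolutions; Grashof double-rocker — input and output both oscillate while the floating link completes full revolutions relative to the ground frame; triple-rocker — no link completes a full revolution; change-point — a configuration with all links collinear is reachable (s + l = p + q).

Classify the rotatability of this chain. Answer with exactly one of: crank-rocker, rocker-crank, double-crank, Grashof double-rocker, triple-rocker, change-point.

lengths: ground=5, input=11, coupler=13, output=7
sorted: s=5 (shortest), l=13 (longest), p+q=18
s + l = 18 vs p + q = 18
s + l = p + q → change-point (collinear configuration reachable)

change-point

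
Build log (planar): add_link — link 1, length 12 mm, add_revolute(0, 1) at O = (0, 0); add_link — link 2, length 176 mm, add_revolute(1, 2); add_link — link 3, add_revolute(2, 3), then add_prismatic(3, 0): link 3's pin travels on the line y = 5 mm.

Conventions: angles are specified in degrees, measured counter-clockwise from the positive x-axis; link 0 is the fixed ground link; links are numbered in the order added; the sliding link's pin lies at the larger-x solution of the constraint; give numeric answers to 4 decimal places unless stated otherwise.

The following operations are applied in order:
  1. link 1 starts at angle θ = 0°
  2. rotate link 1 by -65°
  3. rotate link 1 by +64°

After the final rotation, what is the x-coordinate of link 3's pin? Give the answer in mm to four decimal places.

geometry: r = 12 mm, L = 176 mm, e = 5 mm; θ starts at 0°
rotate link 1 by -65°: θ ← 0° -65° = -65°
rotate link 1 by +64°: θ ← -65° +64° = -1°
crank pin P = (r cos θ, r sin θ) = (11.998172, -0.209429)
h = r sin θ − e = -0.209429 − 5 = -5.209429
x = r cos θ + √(L² − h²) = 11.998172 + 175.922886 = 187.921058

187.9211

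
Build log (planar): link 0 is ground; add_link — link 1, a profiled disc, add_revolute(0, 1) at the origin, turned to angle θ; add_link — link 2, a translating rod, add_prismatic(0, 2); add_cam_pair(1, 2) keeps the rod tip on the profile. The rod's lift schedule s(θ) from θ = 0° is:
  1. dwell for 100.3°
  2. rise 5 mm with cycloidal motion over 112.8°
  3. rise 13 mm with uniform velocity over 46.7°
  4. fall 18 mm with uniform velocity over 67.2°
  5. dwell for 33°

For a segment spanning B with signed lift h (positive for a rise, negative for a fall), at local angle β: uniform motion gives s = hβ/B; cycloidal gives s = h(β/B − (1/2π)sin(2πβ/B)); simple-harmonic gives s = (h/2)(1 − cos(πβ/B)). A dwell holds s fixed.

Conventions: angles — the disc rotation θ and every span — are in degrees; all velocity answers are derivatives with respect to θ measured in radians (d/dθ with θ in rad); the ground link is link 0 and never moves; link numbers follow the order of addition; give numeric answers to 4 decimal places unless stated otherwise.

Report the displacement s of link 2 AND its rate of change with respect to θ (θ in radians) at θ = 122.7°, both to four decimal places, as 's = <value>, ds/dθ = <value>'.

seg 1 [0°–100.3°] dwell: s stays 0.0000
seg 2 [100.3°–213.1°] cycloidal, h=5: θ=122.7° here. β=22.4, B=112.8. 5·(0.1986 − sin(2π·0.1986)/(2π)) = 0.2383 → s = 0.2383
velocity in seg [100.3°–213.1°] (cycloidal), θ in radians: β = 22.4° = 0.3910 rad, B = 112.8° = 1.9687 rad; ds/dθ = (h/B)(1 − cos(2πβ/B)) = (5/1.9687)(1 − cos(2π·0.1986)) = 1.733399 mm/rad

s = 0.2383, ds/dθ = 1.7334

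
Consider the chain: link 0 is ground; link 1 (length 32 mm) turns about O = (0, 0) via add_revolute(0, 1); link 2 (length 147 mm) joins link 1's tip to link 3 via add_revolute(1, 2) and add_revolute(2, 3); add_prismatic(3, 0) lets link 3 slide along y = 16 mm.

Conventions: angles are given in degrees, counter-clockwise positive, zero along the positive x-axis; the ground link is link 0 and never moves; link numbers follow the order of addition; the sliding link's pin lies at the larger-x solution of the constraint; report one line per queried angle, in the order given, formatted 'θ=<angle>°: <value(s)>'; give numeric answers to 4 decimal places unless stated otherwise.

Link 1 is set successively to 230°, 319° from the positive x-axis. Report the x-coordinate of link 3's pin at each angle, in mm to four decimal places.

geometry: r = 32 mm, L = 147 mm, e = 16 mm
θ=230°: crank pin P = (r cos θ, r sin θ) = (-20.569204, -24.513422)
θ=230°: h = r sin θ − e = -24.513422 − 16 = -40.513422
θ=230°: x = r cos θ + √(L² − h²) = -20.569204 + 141.306980 = 120.737777
θ=319°: crank pin P = (r cos θ, r sin θ) = (24.150707, -20.993889)
θ=319°: h = r sin θ − e = -20.993889 − 16 = -36.993889
θ=319°: x = r cos θ + √(L² − h²) = 24.150707 + 142.268943 = 166.419650

θ=230°: 120.7378
θ=319°: 166.4196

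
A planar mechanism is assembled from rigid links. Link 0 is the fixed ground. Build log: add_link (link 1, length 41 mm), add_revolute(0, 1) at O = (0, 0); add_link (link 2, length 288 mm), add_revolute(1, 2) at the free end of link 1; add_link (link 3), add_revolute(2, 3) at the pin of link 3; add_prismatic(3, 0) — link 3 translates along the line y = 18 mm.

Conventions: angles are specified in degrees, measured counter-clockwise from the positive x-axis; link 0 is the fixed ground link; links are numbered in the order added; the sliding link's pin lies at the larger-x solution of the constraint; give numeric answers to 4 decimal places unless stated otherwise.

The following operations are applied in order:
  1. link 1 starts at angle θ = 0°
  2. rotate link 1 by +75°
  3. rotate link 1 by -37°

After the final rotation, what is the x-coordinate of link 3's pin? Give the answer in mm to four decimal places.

geometry: r = 41 mm, L = 288 mm, e = 18 mm; θ starts at 0°
rotate link 1 by +75°: θ ← 0° +75° = 75°
rotate link 1 by -37°: θ ← 75° -37° = 38°
crank pin P = (r cos θ, r sin θ) = (32.308441, 25.242120)
h = r sin θ − e = 25.242120 − 18 = 7.242120
x = r cos θ + √(L² − h²) = 32.308441 + 287.908930 = 320.217370

320.2174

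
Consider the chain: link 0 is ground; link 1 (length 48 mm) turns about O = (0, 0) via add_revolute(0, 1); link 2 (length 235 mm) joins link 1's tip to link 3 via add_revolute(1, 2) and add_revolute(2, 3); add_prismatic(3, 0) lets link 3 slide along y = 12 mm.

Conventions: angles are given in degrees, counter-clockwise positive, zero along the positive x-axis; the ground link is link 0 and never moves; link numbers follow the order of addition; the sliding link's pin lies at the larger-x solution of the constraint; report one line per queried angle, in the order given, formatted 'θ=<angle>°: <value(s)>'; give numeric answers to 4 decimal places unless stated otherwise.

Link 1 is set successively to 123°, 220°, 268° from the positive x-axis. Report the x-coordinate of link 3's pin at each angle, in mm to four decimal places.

geometry: r = 48 mm, L = 235 mm, e = 12 mm
θ=123°: crank pin P = (r cos θ, r sin θ) = (-26.142674, 40.256187)
θ=123°: h = r sin θ − e = 40.256187 − 12 = 28.256187
θ=123°: x = r cos θ + √(L² − h²) = -26.142674 + 233.295066 = 207.152392
θ=220°: crank pin P = (r cos θ, r sin θ) = (-36.770133, -30.853805)
θ=220°: h = r sin θ − e = -30.853805 − 12 = -42.853805
θ=220°: x = r cos θ + √(L² − h²) = -36.770133 + 231.059627 = 194.289494
θ=268°: crank pin P = (r cos θ, r sin θ) = (-1.675176, -47.970760)
θ=268°: h = r sin θ − e = -47.970760 − 12 = -59.970760
θ=268°: x = r cos θ + √(L² − h²) = -1.675176 + 227.219075 = 225.543899

θ=123°: 207.1524
θ=220°: 194.2895
θ=268°: 225.5439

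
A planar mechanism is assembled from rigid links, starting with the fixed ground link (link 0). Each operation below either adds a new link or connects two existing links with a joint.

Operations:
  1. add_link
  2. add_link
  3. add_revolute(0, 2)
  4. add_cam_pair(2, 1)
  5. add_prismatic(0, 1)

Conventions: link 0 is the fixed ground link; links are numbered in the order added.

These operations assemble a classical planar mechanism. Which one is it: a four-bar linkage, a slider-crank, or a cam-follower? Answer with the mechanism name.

links: 3 (incl. ground); joints: 1 revolute, 1 prismatic, 1 higher (cam) pair, forming one closed loop
3 links, revolute + prismatic + higher pair in one loop → cam-follower

cam-follower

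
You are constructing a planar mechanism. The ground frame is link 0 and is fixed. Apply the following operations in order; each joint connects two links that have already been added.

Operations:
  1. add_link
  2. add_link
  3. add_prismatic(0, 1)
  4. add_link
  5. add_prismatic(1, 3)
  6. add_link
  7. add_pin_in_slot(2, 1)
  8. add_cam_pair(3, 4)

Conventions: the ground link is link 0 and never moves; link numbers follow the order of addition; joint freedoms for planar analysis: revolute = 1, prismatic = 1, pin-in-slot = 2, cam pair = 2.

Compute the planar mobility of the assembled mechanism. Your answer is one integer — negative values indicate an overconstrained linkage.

(L,J1,J2)=(1,0,0); link0 fixed
link1: (2,0,0)
link2: (3,0,0)
P 0-1 [J1]: (3,1,0)
link3: (4,1,0)
P 1-3 [J1]: (4,2,0)
link4: (5,2,0)
PS 2-1 [J2]: (5,2,1)
C 3-4 [J2]: (5,2,2)
Grübler: 3·4 − 2·2 − 2 = 6

M = 6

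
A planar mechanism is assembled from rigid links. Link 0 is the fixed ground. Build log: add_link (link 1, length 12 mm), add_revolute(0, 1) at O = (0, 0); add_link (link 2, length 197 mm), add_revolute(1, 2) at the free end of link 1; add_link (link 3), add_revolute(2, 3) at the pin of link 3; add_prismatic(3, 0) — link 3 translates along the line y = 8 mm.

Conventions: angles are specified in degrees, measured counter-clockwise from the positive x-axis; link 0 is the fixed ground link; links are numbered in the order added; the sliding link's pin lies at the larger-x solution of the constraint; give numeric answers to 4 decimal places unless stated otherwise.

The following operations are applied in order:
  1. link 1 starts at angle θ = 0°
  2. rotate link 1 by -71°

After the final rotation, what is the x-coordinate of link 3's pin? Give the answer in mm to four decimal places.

geometry: r = 12 mm, L = 197 mm, e = 8 mm; θ starts at 0°
rotate link 1 by -71°: θ ← 0° -71° = -71°
crank pin P = (r cos θ, r sin θ) = (3.906818, -11.346223)
h = r sin θ − e = -11.346223 − 8 = -19.346223
x = r cos θ + √(L² − h²) = 3.906818 + 196.047759 = 199.954576

199.9546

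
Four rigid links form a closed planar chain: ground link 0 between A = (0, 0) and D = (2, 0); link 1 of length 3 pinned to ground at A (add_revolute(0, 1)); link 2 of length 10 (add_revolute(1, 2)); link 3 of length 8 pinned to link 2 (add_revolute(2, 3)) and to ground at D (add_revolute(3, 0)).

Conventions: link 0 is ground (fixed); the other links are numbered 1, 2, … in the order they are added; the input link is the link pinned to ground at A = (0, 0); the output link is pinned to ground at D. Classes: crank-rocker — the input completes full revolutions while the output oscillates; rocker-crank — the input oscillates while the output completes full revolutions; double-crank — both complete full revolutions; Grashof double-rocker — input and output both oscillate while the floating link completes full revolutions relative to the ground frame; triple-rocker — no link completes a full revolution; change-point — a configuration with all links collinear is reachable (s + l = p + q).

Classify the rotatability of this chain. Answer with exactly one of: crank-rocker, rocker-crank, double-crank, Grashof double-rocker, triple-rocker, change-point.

lengths: ground=2, input=3, coupler=10, output=8
sorted: s=2 (shortest), l=10 (longest), p+q=11
s + l = 12 vs p + q = 11
s + l > p + q → non-Grashof → no link fully rotates → triple-rocker

triple-rocker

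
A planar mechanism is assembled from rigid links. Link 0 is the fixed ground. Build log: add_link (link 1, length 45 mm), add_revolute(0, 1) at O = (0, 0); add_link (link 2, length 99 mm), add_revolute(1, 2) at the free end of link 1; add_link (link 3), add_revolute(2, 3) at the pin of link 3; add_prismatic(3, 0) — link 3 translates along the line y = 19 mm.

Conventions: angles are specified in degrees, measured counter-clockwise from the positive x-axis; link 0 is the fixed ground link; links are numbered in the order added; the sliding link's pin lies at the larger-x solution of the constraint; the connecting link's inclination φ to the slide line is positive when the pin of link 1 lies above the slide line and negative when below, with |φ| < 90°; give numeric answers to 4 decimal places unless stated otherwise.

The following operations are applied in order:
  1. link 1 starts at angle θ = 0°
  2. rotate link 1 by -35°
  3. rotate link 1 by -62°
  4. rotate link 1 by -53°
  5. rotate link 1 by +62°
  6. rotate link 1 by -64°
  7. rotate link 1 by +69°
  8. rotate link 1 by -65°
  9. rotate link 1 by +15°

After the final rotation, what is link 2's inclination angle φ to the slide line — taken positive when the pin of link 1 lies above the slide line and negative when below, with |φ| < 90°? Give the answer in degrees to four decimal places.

geometry: r = 45 mm, L = 99 mm, e = 19 mm; θ starts at 0°
rotate link 1 by -35°: θ ← 0° -35° = -35°
rotate link 1 by -62°: θ ← -35° -62° = -97°
rotate link 1 by -53°: θ ← -97° -53° = -150°
rotate link 1 by +62°: θ ← -150° +62° = -88°
rotate link 1 by -64°: θ ← -88° -64° = -152°
rotate link 1 by +69°: θ ← -152° +69° = -83°
rotate link 1 by -65°: θ ← -83° -65° = -148°
rotate link 1 by +15°: θ ← -148° +15° = -133°
h = r sin θ − e = -32.910917 − 19 = -51.910917
sin φ = h / L = -51.910917 / 99 = -0.52435269
φ = arcsin(-0.52435269) = -31.624677°

-31.6247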